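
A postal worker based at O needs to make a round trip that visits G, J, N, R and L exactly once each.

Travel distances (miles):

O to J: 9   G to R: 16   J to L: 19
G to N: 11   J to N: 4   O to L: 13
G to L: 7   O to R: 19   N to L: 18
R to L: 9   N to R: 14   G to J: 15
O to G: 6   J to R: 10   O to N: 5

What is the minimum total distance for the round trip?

Minimum total distance: 41 miles.

There are 60 distinct closed tours to check (reversals are equivalent).
O-G-J-N-R-L-O: 6+15+4+14+9+13 = 61
O-G-J-N-L-R-O: 6+15+4+18+9+19 = 71
O-G-J-R-N-L-O: 6+15+10+14+18+13 = 76
O-G-J-R-L-N-O: 6+15+10+9+18+5 = 63
O-G-J-L-N-R-O: 6+15+19+18+14+19 = 91
O-G-J-L-R-N-O: 6+15+19+9+14+5 = 68
O-G-N-J-R-L-O: 6+11+4+10+9+13 = 53
O-G-N-J-L-R-O: 6+11+4+19+9+19 = 68
O-G-N-R-J-L-O: 6+11+14+10+19+13 = 73
O-G-N-R-L-J-O: 6+11+14+9+19+9 = 68
O-G-N-L-J-R-O: 6+11+18+19+10+19 = 83
O-G-N-L-R-J-O: 6+11+18+9+10+9 = 63
O-G-R-J-N-L-O: 6+16+10+4+18+13 = 67
O-G-R-J-L-N-O: 6+16+10+19+18+5 = 74
… (46 more)
O-G-L-R-J-N-O: 6+7+9+10+4+5 = 41  ← best
The minimum is 41.
One optimal route: O → G → L → R → J → N → O (or its reverse).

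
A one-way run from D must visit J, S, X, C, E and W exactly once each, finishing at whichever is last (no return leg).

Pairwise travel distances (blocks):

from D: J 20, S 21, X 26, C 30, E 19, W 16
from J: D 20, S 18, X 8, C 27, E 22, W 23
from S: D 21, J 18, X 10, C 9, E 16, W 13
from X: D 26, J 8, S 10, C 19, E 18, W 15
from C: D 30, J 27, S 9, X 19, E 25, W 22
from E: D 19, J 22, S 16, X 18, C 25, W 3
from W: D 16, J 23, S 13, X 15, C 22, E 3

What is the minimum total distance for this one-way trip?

There are 6! = 720 possible orderings.
D→J→S→X→C→E→W: 20+18+10+19+25+3 = 95
D→J→S→X→C→W→E: 20+18+10+19+22+3 = 92
D→J→S→X→E→C→W: 20+18+10+18+25+22 = 113
D→J→S→X→E→W→C: 20+18+10+18+3+22 = 91
D→J→S→X→W→C→E: 20+18+10+15+22+25 = 110
D→J→S→X→W→E→C: 20+18+10+15+3+25 = 91
D→J→S→C→X→E→W: 20+18+9+19+18+3 = 87
D→J→S→C→X→W→E: 20+18+9+19+15+3 = 84
… (712 more)
D→W→E→J→X→S→C: 16+3+22+8+10+9 = 68  ← best
The minimum is 68.
One shortest path: D → W → E → J → X → S → C.

Shortest open route: 68 blocks.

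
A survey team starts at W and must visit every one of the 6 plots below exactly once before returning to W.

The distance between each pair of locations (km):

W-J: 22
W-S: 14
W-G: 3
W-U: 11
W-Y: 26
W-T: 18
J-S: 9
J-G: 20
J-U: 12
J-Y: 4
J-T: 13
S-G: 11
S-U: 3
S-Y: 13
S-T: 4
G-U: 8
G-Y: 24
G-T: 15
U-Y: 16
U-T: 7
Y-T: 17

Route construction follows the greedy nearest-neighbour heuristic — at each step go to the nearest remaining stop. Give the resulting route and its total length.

From W: distances to unvisited — G=3, U=11, S=14, T=18, J=22, Y=26. Nearest is G (3).
From G: distances to unvisited — U=8, S=11, T=15, J=20, Y=24. Nearest is U (8).
From U: distances to unvisited — S=3, T=7, J=12, Y=16. Nearest is S (3).
From S: distances to unvisited — T=4, J=9, Y=13. Nearest is T (4).
From T: distances to unvisited — J=13, Y=17. Nearest is J (13).
From J: distances to unvisited — Y=4. Nearest is Y (4).
Return Y→W: 26.
Total = 3 + 8 + 3 + 4 + 13 + 4 + 26 = 61.

61 km along W → G → U → S → T → J → Y → W.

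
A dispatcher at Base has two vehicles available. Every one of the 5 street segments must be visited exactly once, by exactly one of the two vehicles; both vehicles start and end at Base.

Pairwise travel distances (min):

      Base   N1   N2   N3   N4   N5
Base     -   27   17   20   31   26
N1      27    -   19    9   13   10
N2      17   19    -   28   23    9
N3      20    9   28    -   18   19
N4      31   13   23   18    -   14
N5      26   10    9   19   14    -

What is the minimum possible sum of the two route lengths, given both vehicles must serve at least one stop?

116 min — the smallest possible combined total.

Try each way of splitting the stops between the two vehicles (each non-empty) and, for each split, find the best tour for each vehicle:
  {N1} + {N2, N3, N4, N5}: 54 + 78 = 132
  {N2} + {N1, N3, N4, N5}: 34 + 82 = 116
  {N1, N2} + {N3, N4, N5}: 63 + 78 = 141
  {N3} + {N1, N2, N4, N5}: 40 + 80 = 120
  {N1, N3} + {N2, N4, N5}: 56 + 71 = 127
  {N2, N3} + {N1, N4, N5}: 65 + 80 = 145
  … (15 splits in total)
Best: vehicle 1 Base → N2 → Base = 34; vehicle 2 Base → N3 → N1 → N4 → N5 → Base = 82; combined 116.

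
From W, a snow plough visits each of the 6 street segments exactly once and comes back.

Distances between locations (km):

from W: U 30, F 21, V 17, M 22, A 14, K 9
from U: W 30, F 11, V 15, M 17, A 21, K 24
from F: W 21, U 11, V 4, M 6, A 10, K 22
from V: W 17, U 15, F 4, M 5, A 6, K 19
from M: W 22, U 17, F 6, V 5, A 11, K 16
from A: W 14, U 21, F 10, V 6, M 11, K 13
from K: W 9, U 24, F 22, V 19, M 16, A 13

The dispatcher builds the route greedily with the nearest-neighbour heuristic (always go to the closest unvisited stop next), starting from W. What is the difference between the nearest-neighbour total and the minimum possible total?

From W: K=9, A=14, V=17, F=21, M=22, U=30 → choose K (9).
From K: A=13, M=16, V=19, F=22, U=24 → choose A (13).
From A: V=6, F=10, M=11, U=21 → choose V (6).
From V: F=4, M=5, U=15 → choose F (4).
From F: M=6, U=11 → choose M (6).
From M: U=17 → choose U (17).
NN route W → K → A → V → F → M → U → W costs 85.
Optimal: W → A → V → M → F → U → K → W costs 75 (by enumerating all 360 distinct tours).
Excess = 85 − 75 = 10.

Excess over optimum: 10 km.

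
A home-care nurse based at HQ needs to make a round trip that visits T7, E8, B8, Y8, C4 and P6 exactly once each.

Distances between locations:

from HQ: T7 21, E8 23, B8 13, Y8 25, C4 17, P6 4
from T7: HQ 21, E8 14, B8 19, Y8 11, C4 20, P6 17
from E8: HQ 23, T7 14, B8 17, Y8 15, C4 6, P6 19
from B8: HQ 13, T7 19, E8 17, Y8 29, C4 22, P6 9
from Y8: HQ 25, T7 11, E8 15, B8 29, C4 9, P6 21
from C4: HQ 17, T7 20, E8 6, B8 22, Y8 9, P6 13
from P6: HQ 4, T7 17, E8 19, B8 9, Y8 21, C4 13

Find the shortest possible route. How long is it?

Shortest round trip = 77.

With 6 stops there are 6!/2 = 360 distinct round trips (a route and its reverse cost the same).
HQ→T7→E8→B8→Y8→C4→P6→HQ: 21+14+17+29+9+13+4 = 107
HQ→T7→E8→B8→Y8→P6→C4→HQ: 21+14+17+29+21+13+17 = 132
HQ→T7→E8→B8→C4→Y8→P6→HQ: 21+14+17+22+9+21+4 = 108
HQ→T7→E8→B8→C4→P6→Y8→HQ: 21+14+17+22+13+21+25 = 133
HQ→T7→E8→B8→P6→Y8→C4→HQ: 21+14+17+9+21+9+17 = 108
HQ→T7→E8→B8→P6→C4→Y8→HQ: 21+14+17+9+13+9+25 = 108
HQ→T7→E8→Y8→B8→C4→P6→HQ: 21+14+15+29+22+13+4 = 118
HQ→T7→E8→Y8→B8→P6→C4→HQ: 21+14+15+29+9+13+17 = 118
… (352 more)
HQ→T7→Y8→C4→E8→B8→P6→HQ: 21+11+9+6+17+9+4 = 77  ← best
The minimum is 77.
One optimal route: HQ → T7 → Y8 → C4 → E8 → B8 → P6 → HQ (or its reverse).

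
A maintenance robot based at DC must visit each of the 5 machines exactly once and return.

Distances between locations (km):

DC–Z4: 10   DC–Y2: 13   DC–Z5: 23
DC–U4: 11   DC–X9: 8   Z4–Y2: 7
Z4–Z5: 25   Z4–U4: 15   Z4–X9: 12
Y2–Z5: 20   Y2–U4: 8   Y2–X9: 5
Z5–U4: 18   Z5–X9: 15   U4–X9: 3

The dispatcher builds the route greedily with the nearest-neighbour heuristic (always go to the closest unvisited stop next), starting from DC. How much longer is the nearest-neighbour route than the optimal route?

DC: X9=8, Z4=10, U4=11, Y2=13, Z5=23 ⇒ X9
X9: U4=3, Y2=5, Z4=12, Z5=15 ⇒ U4
U4: Y2=8, Z4=15, Z5=18 ⇒ Y2
Y2: Z4=7, Z5=20 ⇒ Z4
Z4: Z5=25 ⇒ Z5
NN route DC → X9 → U4 → Y2 → Z4 → Z5 → DC costs 74.
Optimal: DC → Z4 → Y2 → Z5 → U4 → X9 → DC costs 66 (by enumerating all 60 distinct tours).
Excess = 74 − 66 = 8.

8 km longer than the optimal tour.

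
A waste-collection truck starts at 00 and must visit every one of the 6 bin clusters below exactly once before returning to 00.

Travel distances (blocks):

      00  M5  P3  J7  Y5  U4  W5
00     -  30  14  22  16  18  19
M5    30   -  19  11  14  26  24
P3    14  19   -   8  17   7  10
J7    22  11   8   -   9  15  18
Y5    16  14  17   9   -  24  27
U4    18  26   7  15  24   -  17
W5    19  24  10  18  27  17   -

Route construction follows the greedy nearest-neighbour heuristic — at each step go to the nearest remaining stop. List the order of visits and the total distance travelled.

00 → [P3:14 / Y5:16 / U4:18 / W5:19 / J7:22 / M5:30] → P3 (14)
P3 → [U4:7 / J7:8 / W5:10 / Y5:17 / M5:19] → U4 (7)
U4 → [J7:15 / W5:17 / Y5:24 / M5:26] → J7 (15)
J7 → [Y5:9 / M5:11 / W5:18] → Y5 (9)
Y5 → [M5:14 / W5:27] → M5 (14)
M5 → [W5:24] → W5 (24)
Return W5→00: 19.
Total = 14 + 7 + 15 + 9 + 14 + 24 + 19 = 102.

102 blocks along 00 → P3 → U4 → J7 → Y5 → M5 → W5 → 00.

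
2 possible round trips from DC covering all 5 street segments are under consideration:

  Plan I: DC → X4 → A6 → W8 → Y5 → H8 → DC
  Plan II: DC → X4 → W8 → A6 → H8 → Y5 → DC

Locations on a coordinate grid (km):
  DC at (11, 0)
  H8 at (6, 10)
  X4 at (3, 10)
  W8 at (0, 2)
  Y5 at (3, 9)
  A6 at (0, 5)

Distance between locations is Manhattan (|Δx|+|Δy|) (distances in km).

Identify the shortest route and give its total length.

58 km — Plan I is the shortest.

Plan I: 18 + 8 + 3 + 10 + 4 + 15 = 58
Plan II: 18 + 11 + 3 + 11 + 4 + 17 = 64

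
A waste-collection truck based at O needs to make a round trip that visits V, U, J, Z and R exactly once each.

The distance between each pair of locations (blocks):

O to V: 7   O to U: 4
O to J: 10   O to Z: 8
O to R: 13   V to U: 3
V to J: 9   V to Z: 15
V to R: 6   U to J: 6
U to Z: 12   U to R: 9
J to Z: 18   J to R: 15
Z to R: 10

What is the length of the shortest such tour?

O-V-U-J-Z-R-O: 7+3+6+18+10+13 = 57
O-V-U-J-R-Z-O: 7+3+6+15+10+8 = 49
O-V-U-Z-J-R-O: 7+3+12+18+15+13 = 68
O-V-U-Z-R-J-O: 7+3+12+10+15+10 = 57
O-V-U-R-J-Z-O: 7+3+9+15+18+8 = 60
O-V-U-R-Z-J-O: 7+3+9+10+18+10 = 57
O-V-J-U-Z-R-O: 7+9+6+12+10+13 = 57
O-V-J-U-R-Z-O: 7+9+6+9+10+8 = 49
O-V-J-Z-U-R-O: 7+9+18+12+9+13 = 68
O-V-J-Z-R-U-O: 7+9+18+10+9+4 = 57
O-V-J-R-U-Z-O: 7+9+15+9+12+8 = 60
O-V-J-R-Z-U-O: 7+9+15+10+12+4 = 57
O-V-Z-U-J-R-O: 7+15+12+6+15+13 = 68
O-V-Z-U-R-J-O: 7+15+12+9+15+10 = 68
… (46 more)
O-U-J-V-R-Z-O: 4+6+9+6+10+8 = 43  ← best
The minimum is 43.
One optimal route: O → U → J → V → R → Z → O (or its reverse).

Minimum total distance: 43 blocks.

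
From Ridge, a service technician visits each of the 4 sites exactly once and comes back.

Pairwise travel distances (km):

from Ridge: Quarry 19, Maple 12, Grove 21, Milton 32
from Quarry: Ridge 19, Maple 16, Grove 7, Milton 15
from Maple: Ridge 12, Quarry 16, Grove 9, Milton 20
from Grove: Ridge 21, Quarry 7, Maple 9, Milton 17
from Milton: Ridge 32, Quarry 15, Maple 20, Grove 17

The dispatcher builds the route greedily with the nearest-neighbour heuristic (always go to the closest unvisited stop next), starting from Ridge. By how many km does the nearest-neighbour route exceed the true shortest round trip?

From Ridge: Maple=12, Quarry=19, Grove=21, Milton=32 → choose Maple (12).
From Maple: Grove=9, Quarry=16, Milton=20 → choose Grove (9).
From Grove: Quarry=7, Milton=17 → choose Quarry (7).
From Quarry: Milton=15 → choose Milton (15).
NN route Ridge → Maple → Grove → Quarry → Milton → Ridge costs 75.
Optimal: Ridge → Quarry → Milton → Grove → Maple → Ridge costs 72 (by enumerating all 12 distinct tours).
Excess = 75 − 72 = 3.

3 km longer than the optimal tour.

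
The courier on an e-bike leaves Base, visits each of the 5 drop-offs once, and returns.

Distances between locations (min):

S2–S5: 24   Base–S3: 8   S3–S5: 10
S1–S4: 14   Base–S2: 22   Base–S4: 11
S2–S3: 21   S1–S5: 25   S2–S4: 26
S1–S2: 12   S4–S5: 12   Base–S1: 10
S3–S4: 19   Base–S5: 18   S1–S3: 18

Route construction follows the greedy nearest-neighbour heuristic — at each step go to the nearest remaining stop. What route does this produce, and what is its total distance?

Base → [S3:8 / S1:10 / S4:11 / S5:18 / S2:22] → S3 (8)
S3 → [S5:10 / S1:18 / S4:19 / S2:21] → S5 (10)
S5 → [S4:12 / S2:24 / S1:25] → S4 (12)
S4 → [S1:14 / S2:26] → S1 (14)
S1 → [S2:12] → S2 (12)
Return S2→Base: 22.
Total = 8 + 10 + 12 + 14 + 12 + 22 = 78.

Nearest-neighbour total = 78 min; route Base → S3 → S5 → S4 → S1 → S2 → Base.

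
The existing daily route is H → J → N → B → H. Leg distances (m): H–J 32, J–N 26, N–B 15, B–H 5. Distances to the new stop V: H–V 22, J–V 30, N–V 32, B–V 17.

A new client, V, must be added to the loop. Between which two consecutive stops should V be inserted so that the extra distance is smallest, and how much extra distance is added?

Insertion cost between consecutive stops i–j is d(i,V) + d(V,j) − d(i,j):
  between H and J: 22 + 30 − 32 = 20
  between J and N: 30 + 32 − 26 = 36
  between N and B: 32 + 17 − 15 = 34
  between B and H: 17 + 22 − 5 = 34
Cheapest insertion is between H and J, adding 20.
New total = 78 + 20 = 98.

Adding 20 m by placing V on the H–J leg.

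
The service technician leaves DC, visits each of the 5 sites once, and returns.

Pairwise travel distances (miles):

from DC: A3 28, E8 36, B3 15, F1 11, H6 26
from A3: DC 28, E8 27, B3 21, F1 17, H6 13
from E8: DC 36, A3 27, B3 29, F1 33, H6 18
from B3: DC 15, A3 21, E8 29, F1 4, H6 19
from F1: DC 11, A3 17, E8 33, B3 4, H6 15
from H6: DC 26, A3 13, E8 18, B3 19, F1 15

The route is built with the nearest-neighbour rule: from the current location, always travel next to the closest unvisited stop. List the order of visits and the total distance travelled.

110 miles along DC → F1 → B3 → H6 → A3 → E8 → DC.

From DC: distances to unvisited — F1=11, B3=15, H6=26, A3=28, E8=36. Nearest is F1 (11).
From F1: distances to unvisited — B3=4, H6=15, A3=17, E8=33. Nearest is B3 (4).
From B3: distances to unvisited — H6=19, A3=21, E8=29. Nearest is H6 (19).
From H6: distances to unvisited — A3=13, E8=18. Nearest is A3 (13).
From A3: distances to unvisited — E8=27. Nearest is E8 (27).
Return E8→DC: 36.
Total = 11 + 4 + 19 + 13 + 27 + 36 = 110.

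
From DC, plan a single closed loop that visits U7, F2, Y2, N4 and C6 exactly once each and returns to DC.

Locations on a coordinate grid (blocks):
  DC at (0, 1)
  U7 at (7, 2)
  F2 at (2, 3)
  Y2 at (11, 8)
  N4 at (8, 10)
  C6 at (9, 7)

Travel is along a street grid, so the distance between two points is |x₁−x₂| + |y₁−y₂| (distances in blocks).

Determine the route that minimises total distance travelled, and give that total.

There are 60 distinct closed tours to check (reversals are equivalent).
DC → U7 → F2 → Y2 → N4 → C6 → DC: 8+6+14+5+4+15 = 52
DC → U7 → F2 → Y2 → C6 → N4 → DC: 8+6+14+3+4+17 = 52
DC → U7 → F2 → N4 → Y2 → C6 → DC: 8+6+13+5+3+15 = 50
DC → U7 → F2 → N4 → C6 → Y2 → DC: 8+6+13+4+3+18 = 52
DC → U7 → F2 → C6 → Y2 → N4 → DC: 8+6+11+3+5+17 = 50
DC → U7 → F2 → C6 → N4 → Y2 → DC: 8+6+11+4+5+18 = 52
DC → U7 → Y2 → F2 → N4 → C6 → DC: 8+10+14+13+4+15 = 64
DC → U7 → Y2 → F2 → C6 → N4 → DC: 8+10+14+11+4+17 = 64
DC → U7 → Y2 → N4 → F2 → C6 → DC: 8+10+5+13+11+15 = 62
DC → U7 → Y2 → N4 → C6 → F2 → DC: 8+10+5+4+11+4 = 42
DC → U7 → Y2 → C6 → F2 → N4 → DC: 8+10+3+11+13+17 = 62
DC → U7 → Y2 → C6 → N4 → F2 → DC: 8+10+3+4+13+4 = 42
DC → U7 → N4 → F2 → Y2 → C6 → DC: 8+9+13+14+3+15 = 62
DC → U7 → N4 → F2 → C6 → Y2 → DC: 8+9+13+11+3+18 = 62
… (46 more)
DC → U7 → N4 → Y2 → C6 → F2 → DC: 8+9+5+3+11+4 = 40  ← best
The minimum is 40.
One optimal route: DC → U7 → N4 → Y2 → C6 → F2 → DC (or its reverse).

40 blocks — the shortest possible round trip.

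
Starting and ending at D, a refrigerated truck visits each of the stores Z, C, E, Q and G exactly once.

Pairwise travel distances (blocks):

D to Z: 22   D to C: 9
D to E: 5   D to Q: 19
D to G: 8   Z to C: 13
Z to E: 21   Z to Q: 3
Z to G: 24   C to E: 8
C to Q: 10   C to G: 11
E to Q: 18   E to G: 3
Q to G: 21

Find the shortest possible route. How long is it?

Shortest round trip = 54 blocks.

With 5 stops there are 5!/2 = 60 distinct round trips (a route and its reverse cost the same).
D→Z→C→E→Q→G→D: 22+13+8+18+21+8 = 90
D→Z→C→E→G→Q→D: 22+13+8+3+21+19 = 86
D→Z→C→Q→E→G→D: 22+13+10+18+3+8 = 74
D→Z→C→Q→G→E→D: 22+13+10+21+3+5 = 74
D→Z→C→G→E→Q→D: 22+13+11+3+18+19 = 86
D→Z→C→G→Q→E→D: 22+13+11+21+18+5 = 90
D→Z→E→C→Q→G→D: 22+21+8+10+21+8 = 90
D→Z→E→C→G→Q→D: 22+21+8+11+21+19 = 102
D→Z→E→Q→C→G→D: 22+21+18+10+11+8 = 90
D→Z→E→Q→G→C→D: 22+21+18+21+11+9 = 102
D→Z→E→G→C→Q→D: 22+21+3+11+10+19 = 86
D→Z→E→G→Q→C→D: 22+21+3+21+10+9 = 86
D→Z→Q→C→E→G→D: 22+3+10+8+3+8 = 54
D→Z→Q→C→G→E→D: 22+3+10+11+3+5 = 54
… (46 more)
The minimum is 54.
One optimal route: D → Z → Q → C → E → G → D (or its reverse).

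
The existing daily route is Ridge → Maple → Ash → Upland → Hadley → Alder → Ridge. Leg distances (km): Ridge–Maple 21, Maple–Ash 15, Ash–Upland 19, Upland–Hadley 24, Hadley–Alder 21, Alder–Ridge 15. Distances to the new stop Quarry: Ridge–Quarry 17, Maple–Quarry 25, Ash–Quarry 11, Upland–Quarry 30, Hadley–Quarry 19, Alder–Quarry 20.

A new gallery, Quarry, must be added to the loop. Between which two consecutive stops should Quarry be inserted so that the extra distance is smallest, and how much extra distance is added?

Adding 18 km by placing Quarry on the Hadley–Alder leg.

Insertion cost between consecutive stops i–j is d(i,Quarry) + d(Quarry,j) − d(i,j):
  between Ridge and Maple: 17 + 25 − 21 = 21
  between Maple and Ash: 25 + 11 − 15 = 21
  between Ash and Upland: 11 + 30 − 19 = 22
  between Upland and Hadley: 30 + 19 − 24 = 25
  between Hadley and Alder: 19 + 20 − 21 = 18
  between Alder and Ridge: 20 + 17 − 15 = 22
Cheapest insertion is between Hadley and Alder, adding 18.
New total = 115 + 18 = 133.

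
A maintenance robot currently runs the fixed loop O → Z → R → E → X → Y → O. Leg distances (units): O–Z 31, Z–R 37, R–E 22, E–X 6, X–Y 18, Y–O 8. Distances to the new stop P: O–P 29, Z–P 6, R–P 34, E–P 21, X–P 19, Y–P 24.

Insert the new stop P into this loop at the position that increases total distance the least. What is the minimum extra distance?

+3 — insert P between Z and R.

Insertion cost between consecutive stops i–j is d(i,P) + d(P,j) − d(i,j):
  between O and Z: 29 + 6 − 31 = 4
  between Z and R: 6 + 34 − 37 = 3
  between R and E: 34 + 21 − 22 = 33
  between E and X: 21 + 19 − 6 = 34
  between X and Y: 19 + 24 − 18 = 25
  between Y and O: 24 + 29 − 8 = 45
Cheapest insertion is between Z and R, adding 3.
New total = 122 + 3 = 125.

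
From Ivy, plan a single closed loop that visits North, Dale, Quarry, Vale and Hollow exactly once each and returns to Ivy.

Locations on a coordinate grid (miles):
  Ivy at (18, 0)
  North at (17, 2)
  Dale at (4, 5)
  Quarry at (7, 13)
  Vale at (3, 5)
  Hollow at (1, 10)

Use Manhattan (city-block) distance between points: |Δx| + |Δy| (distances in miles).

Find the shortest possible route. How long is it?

There are 60 distinct closed tours to check (reversals are equivalent).
Ivy - North - Dale - Quarry - Vale - Hollow - Ivy: 3+16+11+12+7+27 = 76
Ivy - North - Dale - Quarry - Hollow - Vale - Ivy: 3+16+11+9+7+20 = 66
Ivy - North - Dale - Vale - Quarry - Hollow - Ivy: 3+16+1+12+9+27 = 68
Ivy - North - Dale - Vale - Hollow - Quarry - Ivy: 3+16+1+7+9+24 = 60
Ivy - North - Dale - Hollow - Quarry - Vale - Ivy: 3+16+8+9+12+20 = 68
Ivy - North - Dale - Hollow - Vale - Quarry - Ivy: 3+16+8+7+12+24 = 70
Ivy - North - Quarry - Dale - Vale - Hollow - Ivy: 3+21+11+1+7+27 = 70
Ivy - North - Quarry - Dale - Hollow - Vale - Ivy: 3+21+11+8+7+20 = 70
Ivy - North - Quarry - Vale - Dale - Hollow - Ivy: 3+21+12+1+8+27 = 72
Ivy - North - Quarry - Vale - Hollow - Dale - Ivy: 3+21+12+7+8+19 = 70
Ivy - North - Quarry - Hollow - Dale - Vale - Ivy: 3+21+9+8+1+20 = 62
Ivy - North - Quarry - Hollow - Vale - Dale - Ivy: 3+21+9+7+1+19 = 60
Ivy - North - Vale - Dale - Quarry - Hollow - Ivy: 3+17+1+11+9+27 = 68
Ivy - North - Vale - Dale - Hollow - Quarry - Ivy: 3+17+1+8+9+24 = 62
… (46 more)
The minimum is 60.
One optimal route: Ivy → North → Dale → Vale → Hollow → Quarry → Ivy (or its reverse).

Minimum total distance: 60 miles.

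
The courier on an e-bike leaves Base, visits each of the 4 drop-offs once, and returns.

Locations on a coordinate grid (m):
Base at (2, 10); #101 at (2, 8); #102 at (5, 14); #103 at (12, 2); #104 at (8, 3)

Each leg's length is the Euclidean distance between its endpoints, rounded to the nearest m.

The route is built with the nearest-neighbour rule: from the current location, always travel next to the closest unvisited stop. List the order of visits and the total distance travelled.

From Base: distances to unvisited — #101=2, #102=5, #104=9, #103=13. Nearest is #101 (2).
From #101: distances to unvisited — #102=7, #104=8, #103=12. Nearest is #102 (7).
From #102: distances to unvisited — #104=11, #103=14. Nearest is #104 (11).
From #104: distances to unvisited — #103=4. Nearest is #103 (4).
Return #103→Base: 13.
Total = 2 + 7 + 11 + 4 + 13 = 37.

Total distance 37 m via the nearest-neighbour route Base → #101 → #102 → #104 → #103 → Base.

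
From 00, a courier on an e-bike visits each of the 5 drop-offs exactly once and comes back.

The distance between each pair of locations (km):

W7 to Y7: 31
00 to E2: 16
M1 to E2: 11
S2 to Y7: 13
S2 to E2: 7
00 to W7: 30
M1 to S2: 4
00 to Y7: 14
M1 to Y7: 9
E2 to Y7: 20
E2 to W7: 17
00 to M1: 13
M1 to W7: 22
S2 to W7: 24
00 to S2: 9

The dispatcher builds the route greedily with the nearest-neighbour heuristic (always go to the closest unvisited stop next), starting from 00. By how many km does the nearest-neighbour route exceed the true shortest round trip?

00: S2=9, M1=13, Y7=14, E2=16, W7=30 ⇒ S2
S2: M1=4, E2=7, Y7=13, W7=24 ⇒ M1
M1: Y7=9, E2=11, W7=22 ⇒ Y7
Y7: E2=20, W7=31 ⇒ E2
E2: W7=17 ⇒ W7
NN route 00 → S2 → M1 → Y7 → E2 → W7 → 00 costs 89.
Optimal: 00 → S2 → E2 → W7 → M1 → Y7 → 00 costs 78 (by enumerating all 60 distinct tours).
Excess = 89 − 78 = 11.

Excess over optimum: 11 km.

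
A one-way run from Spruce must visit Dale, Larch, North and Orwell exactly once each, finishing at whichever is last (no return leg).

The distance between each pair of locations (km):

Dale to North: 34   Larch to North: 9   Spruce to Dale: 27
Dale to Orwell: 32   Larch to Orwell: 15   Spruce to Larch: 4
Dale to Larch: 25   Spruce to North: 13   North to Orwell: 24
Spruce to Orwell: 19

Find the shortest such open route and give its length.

Minimum one-way distance = 69 km.

There are 4! = 24 possible orderings.
Spruce→Dale→Larch→North→Orwell: 27+25+9+24 = 85
Spruce→Dale→Larch→Orwell→North: 27+25+15+24 = 91
Spruce→Dale→North→Larch→Orwell: 27+34+9+15 = 85
Spruce→Dale→North→Orwell→Larch: 27+34+24+15 = 100
Spruce→Dale→Orwell→Larch→North: 27+32+15+9 = 83
Spruce→Dale→Orwell→North→Larch: 27+32+24+9 = 92
Spruce→Larch→Dale→North→Orwell: 4+25+34+24 = 87
Spruce→Larch→Dale→Orwell→North: 4+25+32+24 = 85
Spruce→Larch→North→Dale→Orwell: 4+9+34+32 = 79
Spruce→Larch→North→Orwell→Dale: 4+9+24+32 = 69
Spruce→Larch→Orwell→Dale→North: 4+15+32+34 = 85
Spruce→Larch→Orwell→North→Dale: 4+15+24+34 = 77
Spruce→North→Dale→Larch→Orwell: 13+34+25+15 = 87
Spruce→North→Dale→Orwell→Larch: 13+34+32+15 = 94
… (10 more)
The minimum is 69.
One shortest path: Spruce → Larch → North → Orwell → Dale.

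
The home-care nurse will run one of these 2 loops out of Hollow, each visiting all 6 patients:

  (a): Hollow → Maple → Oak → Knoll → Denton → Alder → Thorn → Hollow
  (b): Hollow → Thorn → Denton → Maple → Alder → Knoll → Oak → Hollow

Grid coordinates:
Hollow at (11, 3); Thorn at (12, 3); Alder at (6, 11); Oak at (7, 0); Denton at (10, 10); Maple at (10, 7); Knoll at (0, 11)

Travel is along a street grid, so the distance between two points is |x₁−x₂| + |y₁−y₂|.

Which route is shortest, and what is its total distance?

(a): 5 + 10 + 18 + 11 + 5 + 14 + 1 = 64
(b): 1 + 9 + 3 + 8 + 6 + 18 + 7 = 52

52 — (b) is the shortest.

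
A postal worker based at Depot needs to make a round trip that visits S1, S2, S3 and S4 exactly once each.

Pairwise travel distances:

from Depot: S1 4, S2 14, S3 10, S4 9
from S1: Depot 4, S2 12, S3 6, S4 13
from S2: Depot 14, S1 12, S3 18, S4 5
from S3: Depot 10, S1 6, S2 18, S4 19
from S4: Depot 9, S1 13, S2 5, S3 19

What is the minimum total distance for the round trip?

Minimum total distance: 42.

There are 12 distinct closed tours to check (reversals are equivalent).
Depot → S1 → S2 → S3 → S4 → Depot: 4+12+18+19+9 = 62
Depot → S1 → S2 → S4 → S3 → Depot: 4+12+5+19+10 = 50
Depot → S1 → S3 → S2 → S4 → Depot: 4+6+18+5+9 = 42
Depot → S1 → S3 → S4 → S2 → Depot: 4+6+19+5+14 = 48
Depot → S1 → S4 → S2 → S3 → Depot: 4+13+5+18+10 = 50
Depot → S1 → S4 → S3 → S2 → Depot: 4+13+19+18+14 = 68
Depot → S2 → S1 → S3 → S4 → Depot: 14+12+6+19+9 = 60
Depot → S2 → S1 → S4 → S3 → Depot: 14+12+13+19+10 = 68
Depot → S2 → S3 → S1 → S4 → Depot: 14+18+6+13+9 = 60
Depot → S2 → S4 → S1 → S3 → Depot: 14+5+13+6+10 = 48
Depot → S3 → S1 → S2 → S4 → Depot: 10+6+12+5+9 = 42
Depot → S3 → S2 → S1 → S4 → Depot: 10+18+12+13+9 = 62
The minimum is 42.
One optimal route: Depot → S1 → S3 → S2 → S4 → Depot (or its reverse).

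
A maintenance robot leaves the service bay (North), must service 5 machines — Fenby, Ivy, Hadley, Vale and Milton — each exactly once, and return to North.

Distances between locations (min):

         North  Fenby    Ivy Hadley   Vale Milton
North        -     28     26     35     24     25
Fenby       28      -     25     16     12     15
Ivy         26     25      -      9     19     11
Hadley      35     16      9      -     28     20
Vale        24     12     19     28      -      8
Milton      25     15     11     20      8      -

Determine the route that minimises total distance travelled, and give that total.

There are 60 distinct closed tours to check (reversals are equivalent).
North - Fenby - Ivy - Hadley - Vale - Milton - North: 28+25+9+28+8+25 = 123
North - Fenby - Ivy - Hadley - Milton - Vale - North: 28+25+9+20+8+24 = 114
North - Fenby - Ivy - Vale - Hadley - Milton - North: 28+25+19+28+20+25 = 145
North - Fenby - Ivy - Vale - Milton - Hadley - North: 28+25+19+8+20+35 = 135
North - Fenby - Ivy - Milton - Hadley - Vale - North: 28+25+11+20+28+24 = 136
North - Fenby - Ivy - Milton - Vale - Hadley - North: 28+25+11+8+28+35 = 135
North - Fenby - Hadley - Ivy - Vale - Milton - North: 28+16+9+19+8+25 = 105
North - Fenby - Hadley - Ivy - Milton - Vale - North: 28+16+9+11+8+24 = 96
North - Fenby - Hadley - Vale - Ivy - Milton - North: 28+16+28+19+11+25 = 127
North - Fenby - Hadley - Vale - Milton - Ivy - North: 28+16+28+8+11+26 = 117
North - Fenby - Hadley - Milton - Ivy - Vale - North: 28+16+20+11+19+24 = 118
North - Fenby - Hadley - Milton - Vale - Ivy - North: 28+16+20+8+19+26 = 117
North - Fenby - Vale - Ivy - Hadley - Milton - North: 28+12+19+9+20+25 = 113
North - Fenby - Vale - Ivy - Milton - Hadley - North: 28+12+19+11+20+35 = 125
… (46 more)
The minimum is 96.
One optimal route: North → Fenby → Hadley → Ivy → Milton → Vale → North (or its reverse).

Minimum total distance: 96 min.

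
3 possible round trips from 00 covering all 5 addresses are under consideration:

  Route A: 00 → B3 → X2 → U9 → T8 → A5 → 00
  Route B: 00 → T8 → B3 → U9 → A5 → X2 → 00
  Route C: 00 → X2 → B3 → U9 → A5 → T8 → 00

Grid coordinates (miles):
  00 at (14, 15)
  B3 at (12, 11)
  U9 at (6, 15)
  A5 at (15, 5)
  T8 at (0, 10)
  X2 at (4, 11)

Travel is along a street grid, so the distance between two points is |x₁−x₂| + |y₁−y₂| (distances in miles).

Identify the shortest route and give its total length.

Route A: 6 + 8 + 6 + 11 + 20 + 11 = 62
Route B: 19 + 13 + 10 + 19 + 17 + 14 = 92
Route C: 14 + 8 + 10 + 19 + 20 + 19 = 90

62 miles — Route A is the shortest.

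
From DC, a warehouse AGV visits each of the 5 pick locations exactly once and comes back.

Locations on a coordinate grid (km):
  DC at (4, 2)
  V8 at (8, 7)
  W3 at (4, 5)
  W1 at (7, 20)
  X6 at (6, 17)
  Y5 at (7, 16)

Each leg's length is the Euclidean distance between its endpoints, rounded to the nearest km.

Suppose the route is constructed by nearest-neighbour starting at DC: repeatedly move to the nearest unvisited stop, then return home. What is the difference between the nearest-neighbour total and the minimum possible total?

From DC: W3=3, V8=6, Y5=14, X6=15, W1=18 → choose W3 (3).
From W3: V8=4, Y5=11, X6=12, W1=15 → choose V8 (4).
From V8: Y5=9, X6=10, W1=13 → choose Y5 (9).
From Y5: X6=1, W1=4 → choose X6 (1).
From X6: W1=3 → choose W1 (3).
NN route DC → W3 → V8 → Y5 → X6 → W1 → DC costs 38.
Optimal: DC → V8 → W1 → X6 → Y5 → W3 → DC costs 37 (by enumerating all 60 distinct tours).
Excess = 38 − 37 = 1.

Excess over optimum: 1 km.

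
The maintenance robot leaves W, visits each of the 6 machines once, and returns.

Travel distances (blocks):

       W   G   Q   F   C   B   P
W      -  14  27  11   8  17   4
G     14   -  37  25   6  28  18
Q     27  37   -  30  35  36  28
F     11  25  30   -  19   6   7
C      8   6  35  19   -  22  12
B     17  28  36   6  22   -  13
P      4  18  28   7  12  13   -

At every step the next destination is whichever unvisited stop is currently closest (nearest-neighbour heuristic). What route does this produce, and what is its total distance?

Total distance 109 blocks via the nearest-neighbour route W → P → F → B → C → G → Q → W.

W → [P:4 / C:8 / F:11 / G:14 / B:17 / Q:27] → P (4)
P → [F:7 / C:12 / B:13 / G:18 / Q:28] → F (7)
F → [B:6 / C:19 / G:25 / Q:30] → B (6)
B → [C:22 / G:28 / Q:36] → C (22)
C → [G:6 / Q:35] → G (6)
G → [Q:37] → Q (37)
Return Q→W: 27.
Total = 4 + 7 + 6 + 22 + 6 + 37 + 27 = 109.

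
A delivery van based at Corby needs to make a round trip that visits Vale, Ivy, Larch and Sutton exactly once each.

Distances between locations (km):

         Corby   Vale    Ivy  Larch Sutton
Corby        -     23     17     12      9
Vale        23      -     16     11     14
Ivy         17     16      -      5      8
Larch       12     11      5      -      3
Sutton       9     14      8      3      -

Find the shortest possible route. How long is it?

There are 12 distinct closed tours to check (reversals are equivalent).
Corby - Vale - Ivy - Larch - Sutton - Corby: 23+16+5+3+9 = 56
Corby - Vale - Ivy - Sutton - Larch - Corby: 23+16+8+3+12 = 62
Corby - Vale - Larch - Ivy - Sutton - Corby: 23+11+5+8+9 = 56
Corby - Vale - Larch - Sutton - Ivy - Corby: 23+11+3+8+17 = 62
Corby - Vale - Sutton - Ivy - Larch - Corby: 23+14+8+5+12 = 62
Corby - Vale - Sutton - Larch - Ivy - Corby: 23+14+3+5+17 = 62
Corby - Ivy - Vale - Larch - Sutton - Corby: 17+16+11+3+9 = 56
Corby - Ivy - Vale - Sutton - Larch - Corby: 17+16+14+3+12 = 62
Corby - Ivy - Larch - Vale - Sutton - Corby: 17+5+11+14+9 = 56
Corby - Ivy - Sutton - Vale - Larch - Corby: 17+8+14+11+12 = 62
Corby - Larch - Vale - Ivy - Sutton - Corby: 12+11+16+8+9 = 56
Corby - Larch - Ivy - Vale - Sutton - Corby: 12+5+16+14+9 = 56
The minimum is 56.
One optimal route: Corby → Vale → Ivy → Larch → Sutton → Corby (or its reverse).

Minimum total distance: 56 km.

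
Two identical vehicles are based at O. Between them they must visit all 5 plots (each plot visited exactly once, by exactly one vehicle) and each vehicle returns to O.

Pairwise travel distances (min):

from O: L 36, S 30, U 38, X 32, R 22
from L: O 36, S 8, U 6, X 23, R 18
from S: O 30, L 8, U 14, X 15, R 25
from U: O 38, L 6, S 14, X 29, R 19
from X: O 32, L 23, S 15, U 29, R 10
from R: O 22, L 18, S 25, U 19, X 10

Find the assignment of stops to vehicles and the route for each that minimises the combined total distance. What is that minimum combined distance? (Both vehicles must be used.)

Try each way of splitting the stops between the two vehicles (each non-empty) and, for each split, find the best tour for each vehicle:
  {L} + {S, U, X, R}: 72 + 99 = 171
  {S} + {L, U, X, R}: 60 + 99 = 159
  {L, S} + {U, X, R}: 74 + 99 = 173
  {U} + {L, S, X, R}: 76 + 91 = 167
  {L, U} + {S, X, R}: 80 + 77 = 157
  {S, U} + {L, X, R}: 82 + 91 = 173
  … (15 splits in total)
  {L, S, U, X} + {R}: 99 + 44 = 143  ← best
Best: vehicle 1 O → U → L → S → X → O = 99; vehicle 2 O → R → O = 44; combined 143.

143 min — the smallest possible combined total.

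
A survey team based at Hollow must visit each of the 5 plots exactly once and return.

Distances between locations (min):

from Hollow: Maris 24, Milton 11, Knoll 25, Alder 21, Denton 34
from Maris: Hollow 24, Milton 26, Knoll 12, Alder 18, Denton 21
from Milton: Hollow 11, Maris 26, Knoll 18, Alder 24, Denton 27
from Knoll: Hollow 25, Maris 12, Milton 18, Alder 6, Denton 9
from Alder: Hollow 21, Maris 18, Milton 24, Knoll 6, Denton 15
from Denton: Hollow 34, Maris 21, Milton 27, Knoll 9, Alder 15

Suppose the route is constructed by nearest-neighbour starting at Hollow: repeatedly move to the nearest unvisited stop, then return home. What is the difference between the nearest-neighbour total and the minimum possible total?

Excess over optimum: 1 min.

From Hollow: Milton=11, Alder=21, Maris=24, Knoll=25, Denton=34 → choose Milton (11).
From Milton: Knoll=18, Alder=24, Maris=26, Denton=27 → choose Knoll (18).
From Knoll: Alder=6, Denton=9, Maris=12 → choose Alder (6).
From Alder: Denton=15, Maris=18 → choose Denton (15).
From Denton: Maris=21 → choose Maris (21).
NN route Hollow → Milton → Knoll → Alder → Denton → Maris → Hollow costs 95.
Optimal: Hollow → Milton → Maris → Knoll → Denton → Alder → Hollow costs 94 (by enumerating all 60 distinct tours).
Excess = 95 − 94 = 1.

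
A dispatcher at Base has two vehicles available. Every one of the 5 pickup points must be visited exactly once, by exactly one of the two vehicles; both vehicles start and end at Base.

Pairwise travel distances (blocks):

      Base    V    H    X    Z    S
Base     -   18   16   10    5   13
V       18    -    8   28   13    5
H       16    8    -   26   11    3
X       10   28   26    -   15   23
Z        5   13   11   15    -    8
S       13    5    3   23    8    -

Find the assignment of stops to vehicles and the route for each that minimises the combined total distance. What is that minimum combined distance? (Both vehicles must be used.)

Check every non-empty split of the stops between the two vehicles; for each half take its own optimal tour:
  {V} + {H, X, Z, S}: 36 + 52 = 88
  {H} + {V, X, Z, S}: 32 + 56 = 88
  {V, H} + {X, Z, S}: 42 + 46 = 88
  {X} + {V, H, Z, S}: 20 + 42 = 62
  {V, X} + {H, Z, S}: 56 + 32 = 88
  {H, X} + {V, Z, S}: 52 + 36 = 88
  … (15 splits in total)
Best: vehicle 1 Base → X → Base = 20; vehicle 2 Base → V → H → S → Z → Base = 42; combined 62.

Minimum combined distance: 62 blocks.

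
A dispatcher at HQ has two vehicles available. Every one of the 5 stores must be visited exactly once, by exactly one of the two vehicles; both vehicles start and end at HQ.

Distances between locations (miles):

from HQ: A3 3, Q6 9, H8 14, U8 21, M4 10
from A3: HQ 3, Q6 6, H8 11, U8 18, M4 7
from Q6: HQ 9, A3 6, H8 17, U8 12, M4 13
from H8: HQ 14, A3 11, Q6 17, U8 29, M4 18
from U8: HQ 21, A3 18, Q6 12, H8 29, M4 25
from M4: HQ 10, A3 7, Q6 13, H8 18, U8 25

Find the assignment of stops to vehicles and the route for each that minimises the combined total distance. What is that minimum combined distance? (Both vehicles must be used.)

84 miles — the smallest possible combined total.

There are 2^4 − 1 = 15 ways to divide the 5 stops into two non-empty groups. For each, the best each vehicle can do is its own shortest tour through its group:
  {A3} + {Q6, H8, U8, M4}: 6 + 78 = 84
  {Q6} + {A3, H8, U8, M4}: 18 + 78 = 96
  {A3, Q6} + {H8, U8, M4}: 18 + 78 = 96
  {H8} + {A3, Q6, U8, M4}: 28 + 56 = 84
  {A3, H8} + {Q6, U8, M4}: 28 + 56 = 84
  {Q6, H8} + {A3, U8, M4}: 40 + 56 = 96
  … (15 splits in total)
Best: vehicle 1 HQ → A3 → HQ = 6; vehicle 2 HQ → Q6 → U8 → H8 → M4 → HQ = 78; combined 84.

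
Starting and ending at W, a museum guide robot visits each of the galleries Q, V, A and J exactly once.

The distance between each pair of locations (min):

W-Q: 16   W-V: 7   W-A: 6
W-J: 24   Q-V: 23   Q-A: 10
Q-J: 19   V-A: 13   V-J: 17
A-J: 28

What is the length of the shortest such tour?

Minimum total distance: 59 min.

There are 12 distinct closed tours to check (reversals are equivalent).
W - Q - V - A - J - W: 16+23+13+28+24 = 104
W - Q - V - J - A - W: 16+23+17+28+6 = 90
W - Q - A - V - J - W: 16+10+13+17+24 = 80
W - Q - A - J - V - W: 16+10+28+17+7 = 78
W - Q - J - V - A - W: 16+19+17+13+6 = 71
W - Q - J - A - V - W: 16+19+28+13+7 = 83
W - V - Q - A - J - W: 7+23+10+28+24 = 92
W - V - Q - J - A - W: 7+23+19+28+6 = 83
W - V - A - Q - J - W: 7+13+10+19+24 = 73
W - V - J - Q - A - W: 7+17+19+10+6 = 59
W - A - Q - V - J - W: 6+10+23+17+24 = 80
W - A - V - Q - J - W: 6+13+23+19+24 = 85
The minimum is 59.
One optimal route: W → V → J → Q → A → W (or its reverse).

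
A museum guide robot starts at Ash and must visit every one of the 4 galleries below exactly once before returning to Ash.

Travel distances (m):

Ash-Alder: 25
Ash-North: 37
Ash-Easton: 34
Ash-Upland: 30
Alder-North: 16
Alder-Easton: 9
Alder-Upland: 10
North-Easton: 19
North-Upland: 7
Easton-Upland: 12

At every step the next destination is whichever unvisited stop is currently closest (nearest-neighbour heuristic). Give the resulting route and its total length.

At Ash the remaining stops are Alder 25, Upland 30, Easton 34, North 37; go to Alder.
At Alder the remaining stops are Easton 9, Upland 10, North 16; go to Easton.
At Easton the remaining stops are Upland 12, North 19; go to Upland.
At Upland the remaining stops are North 7; go to North.
Return North→Ash: 37.
Total = 25 + 9 + 12 + 7 + 37 = 90.

Total distance 90 m via the nearest-neighbour route Ash → Alder → Easton → Upland → North → Ash.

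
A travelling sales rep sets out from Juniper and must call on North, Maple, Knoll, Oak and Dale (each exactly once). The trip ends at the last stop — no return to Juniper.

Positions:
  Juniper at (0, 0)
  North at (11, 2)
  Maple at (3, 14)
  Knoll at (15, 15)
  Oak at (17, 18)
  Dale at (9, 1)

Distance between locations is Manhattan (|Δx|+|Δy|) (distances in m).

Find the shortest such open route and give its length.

There are 5! = 120 possible orderings.
Juniper - North - Maple - Knoll - Oak - Dale: 13+20+13+5+25 = 76
Juniper - North - Maple - Knoll - Dale - Oak: 13+20+13+20+25 = 91
Juniper - North - Maple - Oak - Knoll - Dale: 13+20+18+5+20 = 76
Juniper - North - Maple - Oak - Dale - Knoll: 13+20+18+25+20 = 96
Juniper - North - Maple - Dale - Knoll - Oak: 13+20+19+20+5 = 77
Juniper - North - Maple - Dale - Oak - Knoll: 13+20+19+25+5 = 82
Juniper - North - Knoll - Maple - Oak - Dale: 13+17+13+18+25 = 86
Juniper - North - Knoll - Maple - Dale - Oak: 13+17+13+19+25 = 87
Juniper - North - Knoll - Oak - Maple - Dale: 13+17+5+18+19 = 72
Juniper - North - Knoll - Oak - Dale - Maple: 13+17+5+25+19 = 79
Juniper - North - Knoll - Dale - Maple - Oak: 13+17+20+19+18 = 87
Juniper - North - Knoll - Dale - Oak - Maple: 13+17+20+25+18 = 93
Juniper - North - Oak - Maple - Knoll - Dale: 13+22+18+13+20 = 86
Juniper - North - Oak - Maple - Dale - Knoll: 13+22+18+19+20 = 92
… (106 more)
Juniper - Dale - North - Maple - Knoll - Oak: 10+3+20+13+5 = 51  ← best
The minimum is 51.
One shortest path: Juniper → Dale → North → Maple → Knoll → Oak.

Shortest open route: 51 m.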